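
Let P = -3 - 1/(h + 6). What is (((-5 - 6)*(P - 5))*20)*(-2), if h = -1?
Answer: -3608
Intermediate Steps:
P = -16/5 (P = -3 - 1/(-1 + 6) = -3 - 1/5 = -3 - 1*⅕ = -3 - ⅕ = -16/5 ≈ -3.2000)
(((-5 - 6)*(P - 5))*20)*(-2) = (((-5 - 6)*(-16/5 - 5))*20)*(-2) = (-11*(-41/5)*20)*(-2) = ((451/5)*20)*(-2) = 1804*(-2) = -3608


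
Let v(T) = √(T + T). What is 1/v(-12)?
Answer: -I*√6/12 ≈ -0.20412*I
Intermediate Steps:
v(T) = √2*√T (v(T) = √(2*T) = √2*√T)
1/v(-12) = 1/(√2*√(-12)) = 1/(√2*(2*I*√3)) = 1/(2*I*√6) = -I*√6/12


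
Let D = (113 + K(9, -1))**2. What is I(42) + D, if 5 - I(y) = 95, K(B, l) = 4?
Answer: 13599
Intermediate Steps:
I(y) = -90 (I(y) = 5 - 1*95 = 5 - 95 = -90)
D = 13689 (D = (113 + 4)**2 = 117**2 = 13689)
I(42) + D = -90 + 13689 = 13599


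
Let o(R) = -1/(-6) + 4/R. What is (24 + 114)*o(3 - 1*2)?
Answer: 575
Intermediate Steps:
o(R) = 1/6 + 4/R (o(R) = -1*(-1/6) + 4/R = 1/6 + 4/R)
(24 + 114)*o(3 - 1*2) = (24 + 114)*((24 + (3 - 1*2))/(6*(3 - 1*2))) = 138*((24 + (3 - 2))/(6*(3 - 2))) = 138*((1/6)*(24 + 1)/1) = 138*((1/6)*1*25) = 138*(25/6) = 575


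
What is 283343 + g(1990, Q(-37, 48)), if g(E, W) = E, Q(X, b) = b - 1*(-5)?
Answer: 285333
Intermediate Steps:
Q(X, b) = 5 + b (Q(X, b) = b + 5 = 5 + b)
283343 + g(1990, Q(-37, 48)) = 283343 + 1990 = 285333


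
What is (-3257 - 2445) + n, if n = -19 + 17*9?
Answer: -5568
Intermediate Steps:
n = 134 (n = -19 + 153 = 134)
(-3257 - 2445) + n = (-3257 - 2445) + 134 = -5702 + 134 = -5568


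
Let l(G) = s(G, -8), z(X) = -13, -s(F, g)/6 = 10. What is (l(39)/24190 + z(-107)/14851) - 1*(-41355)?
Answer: 1485660430442/35924569 ≈ 41355.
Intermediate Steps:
s(F, g) = -60 (s(F, g) = -6*10 = -60)
l(G) = -60
(l(39)/24190 + z(-107)/14851) - 1*(-41355) = (-60/24190 - 13/14851) - 1*(-41355) = (-60*1/24190 - 13*1/14851) + 41355 = (-6/2419 - 13/14851) + 41355 = -120553/35924569 + 41355 = 1485660430442/35924569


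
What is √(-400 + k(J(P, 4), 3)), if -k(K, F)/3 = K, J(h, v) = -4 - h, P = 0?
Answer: 2*I*√97 ≈ 19.698*I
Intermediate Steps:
k(K, F) = -3*K
√(-400 + k(J(P, 4), 3)) = √(-400 - 3*(-4 - 1*0)) = √(-400 - 3*(-4 + 0)) = √(-400 - 3*(-4)) = √(-400 + 12) = √(-388) = 2*I*√97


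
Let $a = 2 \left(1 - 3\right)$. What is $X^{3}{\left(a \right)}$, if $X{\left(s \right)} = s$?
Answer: $-64$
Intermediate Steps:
$a = -4$ ($a = 2 \left(-2\right) = -4$)
$X^{3}{\left(a \right)} = \left(-4\right)^{3} = -64$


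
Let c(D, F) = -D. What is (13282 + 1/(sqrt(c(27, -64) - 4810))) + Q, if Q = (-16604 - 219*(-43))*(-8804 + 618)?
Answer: 58846064 - I*sqrt(4837)/4837 ≈ 5.8846e+7 - 0.014378*I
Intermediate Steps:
Q = 58832782 (Q = (-16604 + 9417)*(-8186) = -7187*(-8186) = 58832782)
(13282 + 1/(sqrt(c(27, -64) - 4810))) + Q = (13282 + 1/(sqrt(-1*27 - 4810))) + 58832782 = (13282 + 1/(sqrt(-27 - 4810))) + 58832782 = (13282 + 1/(sqrt(-4837))) + 58832782 = (13282 + 1/(I*sqrt(4837))) + 58832782 = (13282 - I*sqrt(4837)/4837) + 58832782 = 58846064 - I*sqrt(4837)/4837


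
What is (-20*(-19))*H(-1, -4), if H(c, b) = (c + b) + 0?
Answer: -1900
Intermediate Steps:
H(c, b) = b + c (H(c, b) = (b + c) + 0 = b + c)
(-20*(-19))*H(-1, -4) = (-20*(-19))*(-4 - 1) = 380*(-5) = -1900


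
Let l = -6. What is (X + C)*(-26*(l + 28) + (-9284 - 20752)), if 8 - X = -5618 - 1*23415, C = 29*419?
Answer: -1260804736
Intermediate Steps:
C = 12151
X = 29041 (X = 8 - (-5618 - 1*23415) = 8 - (-5618 - 23415) = 8 - 1*(-29033) = 8 + 29033 = 29041)
(X + C)*(-26*(l + 28) + (-9284 - 20752)) = (29041 + 12151)*(-26*(-6 + 28) + (-9284 - 20752)) = 41192*(-26*22 - 30036) = 41192*(-572 - 30036) = 41192*(-30608) = -1260804736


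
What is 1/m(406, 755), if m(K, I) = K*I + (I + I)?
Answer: 1/308040 ≈ 3.2463e-6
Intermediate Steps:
m(K, I) = 2*I + I*K (m(K, I) = I*K + 2*I = 2*I + I*K)
1/m(406, 755) = 1/(755*(2 + 406)) = 1/(755*408) = 1/308040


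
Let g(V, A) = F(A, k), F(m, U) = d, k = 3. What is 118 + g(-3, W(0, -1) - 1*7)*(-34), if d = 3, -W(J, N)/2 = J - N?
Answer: 16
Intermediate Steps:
W(J, N) = -2*J + 2*N (W(J, N) = -2*(J - N) = -2*J + 2*N)
F(m, U) = 3
g(V, A) = 3
118 + g(-3, W(0, -1) - 1*7)*(-34) = 118 + 3*(-34) = 118 - 102 = 16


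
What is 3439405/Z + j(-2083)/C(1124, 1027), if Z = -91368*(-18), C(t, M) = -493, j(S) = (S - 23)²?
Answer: -7292599944599/810799632 ≈ -8994.3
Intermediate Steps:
j(S) = (-23 + S)²
Z = 1644624
3439405/Z + j(-2083)/C(1124, 1027) = 3439405/1644624 + (-23 - 2083)²/(-493) = 3439405*(1/1644624) + (-2106)²*(-1/493) = 3439405/1644624 + 4435236*(-1/493) = 3439405/1644624 - 4435236/493 = -7292599944599/810799632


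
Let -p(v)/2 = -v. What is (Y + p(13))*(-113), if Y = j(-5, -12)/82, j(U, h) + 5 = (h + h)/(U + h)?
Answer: -4088679/1394 ≈ -2933.1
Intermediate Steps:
p(v) = 2*v (p(v) = -(-2)*v = 2*v)
j(U, h) = -5 + 2*h/(U + h) (j(U, h) = -5 + (h + h)/(U + h) = -5 + (2*h)/(U + h) = -5 + 2*h/(U + h))
Y = -61/1394 (Y = ((-5*(-5) - 3*(-12))/(-5 - 12))/82 = ((25 + 36)/(-17))*(1/82) = -1/17*61*(1/82) = -61/17*1/82 = -61/1394 ≈ -0.043759)
(Y + p(13))*(-113) = (-61/1394 + 2*13)*(-113) = (-61/1394 + 26)*(-113) = (36183/1394)*(-113) = -4088679/1394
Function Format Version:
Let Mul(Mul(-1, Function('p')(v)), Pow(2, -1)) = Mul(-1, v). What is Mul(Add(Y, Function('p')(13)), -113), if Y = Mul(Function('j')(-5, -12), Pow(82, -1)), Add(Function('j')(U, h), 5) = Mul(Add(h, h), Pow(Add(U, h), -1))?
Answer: Rational(-4088679, 1394) ≈ -2933.1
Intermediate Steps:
Function('p')(v) = Mul(2, v) (Function('p')(v) = Mul(-2, Mul(-1, v)) = Mul(2, v))
Function('j')(U, h) = Add(-5, Mul(2, h, Pow(Add(U, h), -1))) (Function('j')(U, h) = Add(-5, Mul(Add(h, h), Pow(Add(U, h), -1))) = Add(-5, Mul(Mul(2, h), Pow(Add(U, h), -1))) = Add(-5, Mul(2, h, Pow(Add(U, h), -1))))
Y = Rational(-61, 1394) (Y = Mul(Mul(Pow(Add(-5, -12), -1), Add(Mul(-5, -5), Mul(-3, -12))), Pow(82, -1)) = Mul(Mul(Pow(-17, -1), Add(25, 36)), Rational(1, 82)) = Mul(Mul(Rational(-1, 17), 61), Rational(1, 82)) = Mul(Rational(-61, 17), Rational(1, 82)) = Rational(-61, 1394) ≈ -0.043759)
Mul(Add(Y, Function('p')(13)), -113) = Mul(Add(Rational(-61, 1394), Mul(2, 13)), -113) = Mul(Add(Rational(-61, 1394), 26), -113) = Mul(Rational(36183, 1394), -113) = Rational(-4088679, 1394)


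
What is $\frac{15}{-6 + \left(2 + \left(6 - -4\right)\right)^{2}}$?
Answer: $\frac{5}{46} \approx 0.1087$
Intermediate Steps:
$\frac{15}{-6 + \left(2 + \left(6 - -4\right)\right)^{2}} = \frac{15}{-6 + \left(2 + \left(6 + 4\right)\right)^{2}} = \frac{15}{-6 + \left(2 + 10\right)^{2}} = \frac{15}{-6 + 12^{2}} = \frac{15}{-6 + 144} = \frac{15}{138} = 15 \cdot \frac{1}{138} = \frac{5}{46}$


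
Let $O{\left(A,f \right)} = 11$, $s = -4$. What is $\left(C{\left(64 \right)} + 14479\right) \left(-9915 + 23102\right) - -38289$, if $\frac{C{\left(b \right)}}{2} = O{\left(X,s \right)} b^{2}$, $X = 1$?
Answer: $1379279806$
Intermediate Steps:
$C{\left(b \right)} = 22 b^{2}$ ($C{\left(b \right)} = 2 \cdot 11 b^{2} = 22 b^{2}$)
$\left(C{\left(64 \right)} + 14479\right) \left(-9915 + 23102\right) - -38289 = \left(22 \cdot 64^{2} + 14479\right) \left(-9915 + 23102\right) - -38289 = \left(22 \cdot 4096 + 14479\right) 13187 + 38289 = \left(90112 + 14479\right) 13187 + 38289 = 104591 \cdot 13187 + 38289 = 1379241517 + 38289 = 1379279806$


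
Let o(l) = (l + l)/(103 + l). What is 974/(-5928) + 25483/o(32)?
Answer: 2549184113/47424 ≈ 53753.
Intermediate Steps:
o(l) = 2*l/(103 + l) (o(l) = (2*l)/(103 + l) = 2*l/(103 + l))
974/(-5928) + 25483/o(32) = 974/(-5928) + 25483/((2*32/(103 + 32))) = 974*(-1/5928) + 25483/((2*32/135)) = -487/2964 + 25483/((2*32*(1/135))) = -487/2964 + 25483/(64/135) = -487/2964 + 25483*(135/64) = -487/2964 + 3440205/64 = 2549184113/47424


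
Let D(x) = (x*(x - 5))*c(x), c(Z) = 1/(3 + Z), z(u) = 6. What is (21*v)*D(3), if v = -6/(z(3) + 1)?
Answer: 18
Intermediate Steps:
D(x) = x*(-5 + x)/(3 + x) (D(x) = (x*(x - 5))/(3 + x) = (x*(-5 + x))/(3 + x) = x*(-5 + x)/(3 + x))
v = -6/7 (v = -6/(6 + 1) = -6/7 ≈ -0.85714)
(21*v)*D(3) = (21*(-6/7))*(3*(-5 + 3)/(3 + 3)) = -54*(-2)/6 = -18*(-1) = 18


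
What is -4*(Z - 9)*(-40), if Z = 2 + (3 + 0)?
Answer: -640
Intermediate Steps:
Z = 5 (Z = 2 + 3 = 5)
-4*(Z - 9)*(-40) = -4*(5 - 9)*(-40) = -4*(-4)*(-40) = 16*(-40) = -640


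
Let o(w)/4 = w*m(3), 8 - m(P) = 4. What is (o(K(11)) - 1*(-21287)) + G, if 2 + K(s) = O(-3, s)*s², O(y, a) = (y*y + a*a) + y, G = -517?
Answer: 266610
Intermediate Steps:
O(y, a) = y + a² + y² (O(y, a) = (y² + a²) + y = (a² + y²) + y = y + a² + y²)
m(P) = 4 (m(P) = 8 - 1*4 = 8 - 4 = 4)
K(s) = -2 + s²*(6 + s²) (K(s) = -2 + (-3 + s² + (-3)²)*s² = -2 + (-3 + s² + 9)*s² = -2 + (6 + s²)*s² = -2 + s²*(6 + s²))
o(w) = 16*w (o(w) = 4*(w*4) = 4*(4*w) = 16*w)
(o(K(11)) - 1*(-21287)) + G = (16*(-2 + 11²*(6 + 11²)) - 1*(-21287)) - 517 = (16*(-2 + 121*(6 + 121)) + 21287) - 517 = (16*(-2 + 121*127) + 21287) - 517 = (16*(-2 + 15367) + 21287) - 517 = (16*15365 + 21287) - 517 = (245840 + 21287) - 517 = 267127 - 517 = 266610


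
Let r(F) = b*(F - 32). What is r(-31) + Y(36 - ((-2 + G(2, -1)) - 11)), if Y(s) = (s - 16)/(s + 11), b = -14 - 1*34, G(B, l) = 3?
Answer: 57466/19 ≈ 3024.5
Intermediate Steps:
b = -48 (b = -14 - 34 = -48)
r(F) = 1536 - 48*F (r(F) = -48*(F - 32) = -48*(-32 + F) = 1536 - 48*F)
Y(s) = (-16 + s)/(11 + s)
r(-31) + Y(36 - ((-2 + G(2, -1)) - 11)) = (1536 - 48*(-31)) + (-16 + (36 - ((-2 + 3) - 11)))/(11 + (36 - ((-2 + 3) - 11))) = (1536 + 1488) + (-16 + (36 - (1 - 11)))/(11 + (36 - (1 - 11))) = 3024 + (-16 + (36 - 1*(-10)))/(11 + (36 - 1*(-10))) = 3024 + (-16 + (36 + 10))/(11 + (36 + 10)) = 3024 + (-16 + 46)/(11 + 46) = 3024 + 30/57 = 3024 + (1/57)*30 = 3024 + 10/19 = 57466/19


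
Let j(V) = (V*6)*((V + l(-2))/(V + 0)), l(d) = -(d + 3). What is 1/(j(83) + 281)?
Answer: 1/773 ≈ 0.0012937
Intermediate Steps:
l(d) = -3 - d (l(d) = -(3 + d) = -3 - d)
j(V) = -6 + 6*V (j(V) = (V*6)*((V + (-3 - 1*(-2)))/(V + 0)) = (6*V)*((V + (-3 + 2))/V) = (6*V)*((V - 1)/V) = (6*V)*((-1 + V)/V) = -6 + 6*V)
1/(j(83) + 281) = 1/((-6 + 6*83) + 281) = 1/((-6 + 498) + 281) = 1/(492 + 281) = 1/773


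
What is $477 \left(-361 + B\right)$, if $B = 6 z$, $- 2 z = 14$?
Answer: $-192231$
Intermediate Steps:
$z = -7$ ($z = \left(- \frac{1}{2}\right) 14 = -7$)
$B = -42$ ($B = 6 \left(-7\right) = -42$)
$477 \left(-361 + B\right) = 477 \left(-361 - 42\right) = 477 \left(-403\right) = -192231$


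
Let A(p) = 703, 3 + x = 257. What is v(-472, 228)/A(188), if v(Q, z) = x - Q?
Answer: 726/703 ≈ 1.0327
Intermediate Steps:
x = 254 (x = -3 + 257 = 254)
v(Q, z) = 254 - Q
v(-472, 228)/A(188) = (254 - 1*(-472))/703 = (254 + 472)*(1/703) = 726*(1/703) = 726/703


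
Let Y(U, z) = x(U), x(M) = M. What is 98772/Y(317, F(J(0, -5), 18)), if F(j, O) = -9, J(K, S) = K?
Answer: 98772/317 ≈ 311.58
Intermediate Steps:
Y(U, z) = U
98772/Y(317, F(J(0, -5), 18)) = 98772/317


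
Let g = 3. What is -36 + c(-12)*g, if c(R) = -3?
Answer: -45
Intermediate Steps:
-36 + c(-12)*g = -36 - 3*3 = -36 - 9 = -45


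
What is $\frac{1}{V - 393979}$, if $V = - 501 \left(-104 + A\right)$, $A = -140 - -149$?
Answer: $- \frac{1}{346384} \approx -2.887 \cdot 10^{-6}$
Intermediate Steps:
$A = 9$ ($A = -140 + 149 = 9$)
$V = 47595$ ($V = - 501 \left(-104 + 9\right) = \left(-501\right) \left(-95\right) = 47595$)
$\frac{1}{V - 393979} = \frac{1}{47595 - 393979} = \frac{1}{-346384} = - \frac{1}{346384}$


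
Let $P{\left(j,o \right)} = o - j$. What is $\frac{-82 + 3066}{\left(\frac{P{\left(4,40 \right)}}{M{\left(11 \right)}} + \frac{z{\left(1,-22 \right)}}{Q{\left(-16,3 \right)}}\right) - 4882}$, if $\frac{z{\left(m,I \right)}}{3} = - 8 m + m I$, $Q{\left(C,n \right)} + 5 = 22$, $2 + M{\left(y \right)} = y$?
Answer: $- \frac{6341}{10377} \approx -0.61106$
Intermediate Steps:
$M{\left(y \right)} = -2 + y$
$Q{\left(C,n \right)} = 17$ ($Q{\left(C,n \right)} = -5 + 22 = 17$)
$z{\left(m,I \right)} = - 24 m + 3 I m$ ($z{\left(m,I \right)} = 3 \left(- 8 m + m I\right) = 3 \left(- 8 m + I m\right) = - 24 m + 3 I m$)
$\frac{-82 + 3066}{\left(\frac{P{\left(4,40 \right)}}{M{\left(11 \right)}} + \frac{z{\left(1,-22 \right)}}{Q{\left(-16,3 \right)}}\right) - 4882} = \frac{-82 + 3066}{\left(\frac{40 - 4}{-2 + 11} + \frac{3 \cdot 1 \left(-8 - 22\right)}{17}\right) - 4882} = \frac{2984}{\left(\frac{40 - 4}{9} + 3 \cdot 1 \left(-30\right) \frac{1}{17}\right) - 4882} = \frac{2984}{\left(36 \cdot \frac{1}{9} - \frac{90}{17}\right) - 4882} = \frac{2984}{\left(4 - \frac{90}{17}\right) - 4882} = \frac{2984}{- \frac{22}{17} - 4882} = \frac{2984}{- \frac{83016}{17}} = 2984 \left(- \frac{17}{83016}\right) = - \frac{6341}{10377}$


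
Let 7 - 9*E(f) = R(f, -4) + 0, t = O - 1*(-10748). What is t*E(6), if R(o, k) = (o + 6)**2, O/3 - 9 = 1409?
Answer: -2055274/9 ≈ -2.2836e+5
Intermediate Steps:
O = 4254 (O = 27 + 3*1409 = 27 + 4227 = 4254)
R(o, k) = (6 + o)**2
t = 15002 (t = 4254 - 1*(-10748) = 4254 + 10748 = 15002)
E(f) = 7/9 - (6 + f)**2/9 (E(f) = 7/9 - ((6 + f)**2 + 0)/9 = 7/9 - (6 + f)**2/9)
t*E(6) = 15002*(7/9 - (6 + 6)**2/9) = 15002*(7/9 - 1/9*12**2) = 15002*(7/9 - 1/9*144) = 15002*(7/9 - 16) = 15002*(-137/9) = -2055274/9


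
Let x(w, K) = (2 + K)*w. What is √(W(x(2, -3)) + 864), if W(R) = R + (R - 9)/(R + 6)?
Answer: √3437/2 ≈ 29.313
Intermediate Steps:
x(w, K) = w*(2 + K)
W(R) = R + (-9 + R)/(6 + R)
√(W(x(2, -3)) + 864) = √((-9 + (2*(2 - 3))² + 7*(2*(2 - 3)))/(6 + 2*(2 - 3)) + 864) = √((-9 + (2*(-1))² + 7*(2*(-1)))/(6 + 2*(-1)) + 864) = √((-9 + (-2)² + 7*(-2))/(6 - 2) + 864) = √((-9 + 4 - 14)/4 + 864) = √((¼)*(-19) + 864) = √(-19/4 + 864) = √(3437/4) = √3437/2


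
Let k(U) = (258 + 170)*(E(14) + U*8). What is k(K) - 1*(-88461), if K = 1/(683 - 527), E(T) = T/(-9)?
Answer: 10274609/117 ≈ 87817.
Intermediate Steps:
E(T) = -T/9 (E(T) = T*(-1/9) = -T/9)
K = 1/156 ≈ 0.0064103
k(U) = -5992/9 + 3424*U (k(U) = (258 + 170)*(-1/9*14 + U*8) = 428*(-14/9 + 8*U) = -5992/9 + 3424*U)
k(K) - 1*(-88461) = (-5992/9 + 3424*(1/156)) - 1*(-88461) = (-5992/9 + 856/39) + 88461 = -75328/117 + 88461 = 10274609/117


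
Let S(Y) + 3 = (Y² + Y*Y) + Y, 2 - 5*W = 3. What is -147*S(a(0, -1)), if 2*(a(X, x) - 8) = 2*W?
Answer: -464814/25 ≈ -18593.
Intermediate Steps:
W = -⅕ (W = ⅖ - ⅕*3 = ⅖ - ⅗ = -⅕ ≈ -0.20000)
a(X, x) = 39/5 (a(X, x) = 8 + (2*(-⅕))/2 = 8 + (½)*(-⅖) = 8 - ⅕ = 39/5)
S(Y) = -3 + Y + 2*Y² (S(Y) = -3 + ((Y² + Y*Y) + Y) = -3 + ((Y² + Y²) + Y) = -3 + (2*Y² + Y) = -3 + (Y + 2*Y²) = -3 + Y + 2*Y²)
-147*S(a(0, -1)) = -147*(-3 + 39/5 + 2*(39/5)²) = -147*(-3 + 39/5 + 2*(1521/25)) = -147*(-3 + 39/5 + 3042/25) = -147*3162/25 = -464814/25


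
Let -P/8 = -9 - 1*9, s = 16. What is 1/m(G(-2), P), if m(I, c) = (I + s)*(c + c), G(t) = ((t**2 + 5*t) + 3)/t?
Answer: 1/5040 ≈ 0.00019841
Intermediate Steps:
G(t) = (3 + t**2 + 5*t)/t
P = 144 (P = -8*(-9 - 1*9) = -8*(-9 - 9) = -8*(-18) = 144)
m(I, c) = 2*c*(16 + I) (m(I, c) = (I + 16)*(c + c) = (16 + I)*(2*c) = 2*c*(16 + I))
1/m(G(-2), P) = 1/(2*144*(16 + (5 - 2 + 3/(-2)))) = 1/(2*144*(16 + (5 - 2 + 3*(-1/2)))) = 1/(2*144*(16 + (5 - 2 - 3/2))) = 1/(2*144*(16 + 3/2)) = 1/(2*144*(35/2)) = 1/5040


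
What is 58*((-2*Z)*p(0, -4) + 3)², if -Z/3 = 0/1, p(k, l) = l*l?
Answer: 522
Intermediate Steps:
p(k, l) = l²
Z = 0 (Z = -0/1 = -0 = -3*0 = 0)
58*((-2*Z)*p(0, -4) + 3)² = 58*(-2*0*(-4)² + 3)² = 58*(0*16 + 3)² = 58*(0 + 3)² = 58*3² = 58*9 = 522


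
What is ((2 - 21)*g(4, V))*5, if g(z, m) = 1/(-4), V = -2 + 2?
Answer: 95/4 ≈ 23.750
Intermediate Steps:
V = 0
g(z, m) = -¼
((2 - 21)*g(4, V))*5 = ((2 - 21)*(-¼))*5 = -19*(-¼)*5 = (19/4)*5 = 95/4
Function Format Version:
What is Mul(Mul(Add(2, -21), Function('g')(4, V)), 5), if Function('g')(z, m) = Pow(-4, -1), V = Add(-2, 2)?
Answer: Rational(95, 4) ≈ 23.750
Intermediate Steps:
V = 0
Function('g')(z, m) = Rational(-1, 4)
Mul(Mul(Add(2, -21), Function('g')(4, V)), 5) = Mul(Mul(Add(2, -21), Rational(-1, 4)), 5) = Mul(Mul(-19, Rational(-1, 4)), 5) = Mul(Rational(19, 4), 5) = Rational(95, 4)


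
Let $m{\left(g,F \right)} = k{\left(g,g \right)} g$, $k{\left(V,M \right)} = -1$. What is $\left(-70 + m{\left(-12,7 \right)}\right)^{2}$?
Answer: $3364$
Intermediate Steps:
$m{\left(g,F \right)} = - g$
$\left(-70 + m{\left(-12,7 \right)}\right)^{2} = \left(-70 - -12\right)^{2} = \left(-70 + 12\right)^{2} = \left(-58\right)^{2} = 3364$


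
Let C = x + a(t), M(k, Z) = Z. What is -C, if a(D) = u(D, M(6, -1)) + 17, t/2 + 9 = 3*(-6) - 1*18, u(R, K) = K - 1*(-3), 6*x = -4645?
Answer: 4531/6 ≈ 755.17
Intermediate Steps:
x = -4645/6 (x = (1/6)*(-4645) = -4645/6 ≈ -774.17)
u(R, K) = 3 + K (u(R, K) = K + 3 = 3 + K)
t = -90 (t = -18 + 2*(3*(-6) - 1*18) = -18 + 2*(-18 - 18) = -18 + 2*(-36) = -18 - 72 = -90)
a(D) = 19 (a(D) = (3 - 1) + 17 = 2 + 17 = 19)
C = -4531/6 (C = -4645/6 + 19 = -4531/6 ≈ -755.17)
-C = -1*(-4531/6) = 4531/6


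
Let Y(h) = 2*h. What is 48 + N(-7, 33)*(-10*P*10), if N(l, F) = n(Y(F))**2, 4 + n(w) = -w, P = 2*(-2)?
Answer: 1960048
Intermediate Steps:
P = -4
n(w) = -4 - w
N(l, F) = (-4 - 2*F)**2
48 + N(-7, 33)*(-10*P*10) = 48 + (4*(2 + 33)**2)*(-10*(-4)*10) = 48 + (4*35**2)*(40*10) = 48 + (4*1225)*400 = 48 + 4900*400 = 48 + 1960000 = 1960048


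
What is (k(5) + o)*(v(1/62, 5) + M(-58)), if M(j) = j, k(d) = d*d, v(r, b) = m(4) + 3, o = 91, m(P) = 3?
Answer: -6032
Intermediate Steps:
v(r, b) = 6 (v(r, b) = 3 + 3 = 6)
k(d) = d²
(k(5) + o)*(v(1/62, 5) + M(-58)) = (5² + 91)*(6 - 58) = (25 + 91)*(-52) = 116*(-52) = -6032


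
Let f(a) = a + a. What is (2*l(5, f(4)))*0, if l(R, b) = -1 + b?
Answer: 0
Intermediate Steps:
f(a) = 2*a
(2*l(5, f(4)))*0 = (2*(-1 + 2*4))*0 = (2*(-1 + 8))*0 = (2*7)*0 = 14*0 = 0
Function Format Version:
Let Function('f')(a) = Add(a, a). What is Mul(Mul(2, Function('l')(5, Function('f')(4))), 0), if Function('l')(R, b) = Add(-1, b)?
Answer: 0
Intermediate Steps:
Function('f')(a) = Mul(2, a)
Mul(Mul(2, Function('l')(5, Function('f')(4))), 0) = Mul(Mul(2, Add(-1, Mul(2, 4))), 0) = Mul(Mul(2, Add(-1, 8)), 0) = Mul(Mul(2, 7), 0) = Mul(14, 0) = 0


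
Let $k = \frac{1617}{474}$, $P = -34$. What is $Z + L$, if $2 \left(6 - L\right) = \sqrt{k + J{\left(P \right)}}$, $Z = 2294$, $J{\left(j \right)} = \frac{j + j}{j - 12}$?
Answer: $2300 - \frac{\sqrt{64572546}}{7268} \approx 2298.9$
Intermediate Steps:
$J{\left(j \right)} = \frac{2 j}{-12 + j}$
$k = \frac{539}{158}$ ($k = 1617 \cdot \frac{1}{474} = \frac{539}{158} \approx 3.4114$)
$L = 6 - \frac{\sqrt{64572546}}{7268}$ ($L = 6 - \frac{\sqrt{\frac{539}{158} + 2 \left(-34\right) \frac{1}{-12 - 34}}}{2} = 6 - \frac{\sqrt{\frac{539}{158} + 2 \left(-34\right) \frac{1}{-46}}}{2} = 6 - \frac{\sqrt{\frac{539}{158} + 2 \left(-34\right) \left(- \frac{1}{46}\right)}}{2} = 6 - \frac{\sqrt{\frac{539}{158} + \frac{34}{23}}}{2} = 6 - \frac{\sqrt{\frac{17769}{3634}}}{2} = 6 - \frac{\frac{1}{3634} \sqrt{64572546}}{2} = 6 - \frac{\sqrt{64572546}}{7268} \approx 4.8944$)
$Z + L = 2294 + \left(6 - \frac{\sqrt{64572546}}{7268}\right) = 2300 - \frac{\sqrt{64572546}}{7268}$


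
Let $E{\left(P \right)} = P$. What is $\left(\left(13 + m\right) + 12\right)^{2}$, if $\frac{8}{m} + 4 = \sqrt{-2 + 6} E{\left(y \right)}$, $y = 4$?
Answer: $729$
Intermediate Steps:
$m = 2$ ($m = \frac{8}{-4 + \sqrt{-2 + 6} \cdot 4} = \frac{8}{-4 + \sqrt{4} \cdot 4} = \frac{8}{-4 + 2 \cdot 4} = \frac{8}{-4 + 8} = \frac{8}{4} = 8 \cdot \frac{1}{4} = 2$)
$\left(\left(13 + m\right) + 12\right)^{2} = \left(\left(13 + 2\right) + 12\right)^{2} = \left(15 + 12\right)^{2} = 27^{2} = 729$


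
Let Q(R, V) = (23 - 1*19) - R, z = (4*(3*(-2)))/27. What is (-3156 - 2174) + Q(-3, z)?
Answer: -5323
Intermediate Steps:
z = -8/9 (z = (4*(-6))/27 = (1/27)*(-24) = -8/9 ≈ -0.88889)
Q(R, V) = 4 - R (Q(R, V) = (23 - 19) - R = 4 - R)
(-3156 - 2174) + Q(-3, z) = (-3156 - 2174) + (4 - 1*(-3)) = -5330 + (4 + 3) = -5330 + 7 = -5323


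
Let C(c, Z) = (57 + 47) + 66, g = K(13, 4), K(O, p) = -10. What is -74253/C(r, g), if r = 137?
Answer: -74253/170 ≈ -436.78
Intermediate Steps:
g = -10
C(c, Z) = 170 (C(c, Z) = 104 + 66 = 170)
-74253/C(r, g) = -74253/170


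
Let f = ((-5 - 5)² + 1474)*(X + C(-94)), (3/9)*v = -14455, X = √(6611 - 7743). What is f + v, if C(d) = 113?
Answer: 134497 + 3148*I*√283 ≈ 1.345e+5 + 52958.0*I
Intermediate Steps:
X = 2*I*√283 (X = √(-1132) = 2*I*√283 ≈ 33.645*I)
v = -43365 (v = 3*(-14455) = -43365)
f = 177862 + 3148*I*√283 (f = ((-5 - 5)² + 1474)*(2*I*√283 + 113) = ((-10)² + 1474)*(113 + 2*I*√283) = (100 + 1474)*(113 + 2*I*√283) = 1574*(113 + 2*I*√283) = 177862 + 3148*I*√283 ≈ 1.7786e+5 + 52958.0*I)
f + v = (177862 + 3148*I*√283) - 43365 = 134497 + 3148*I*√283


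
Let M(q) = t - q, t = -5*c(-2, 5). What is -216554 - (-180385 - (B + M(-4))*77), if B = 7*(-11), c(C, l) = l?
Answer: -43715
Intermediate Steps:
t = -25 (t = -5*5 = -25)
B = -77
M(q) = -25 - q
-216554 - (-180385 - (B + M(-4))*77) = -216554 - (-180385 - (-77 + (-25 - 1*(-4)))*77) = -216554 - (-180385 - (-77 + (-25 + 4))*77) = -216554 - (-180385 - (-77 - 21)*77) = -216554 - (-180385 - (-98)*77) = -216554 - (-180385 - 1*(-7546)) = -216554 - (-180385 + 7546) = -216554 - 1*(-172839) = -216554 + 172839 = -43715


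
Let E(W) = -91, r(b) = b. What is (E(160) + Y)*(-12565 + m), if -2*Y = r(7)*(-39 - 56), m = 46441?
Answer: 8181054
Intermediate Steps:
Y = 665/2 (Y = -7*(-39 - 56)/2 = -7*(-95)/2 = -1/2*(-665) = 665/2 ≈ 332.50)
(E(160) + Y)*(-12565 + m) = (-91 + 665/2)*(-12565 + 46441) = (483/2)*33876 = 8181054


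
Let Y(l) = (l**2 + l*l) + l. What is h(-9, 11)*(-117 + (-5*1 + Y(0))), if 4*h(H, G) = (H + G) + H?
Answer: 427/2 ≈ 213.50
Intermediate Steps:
h(H, G) = H/2 + G/4 (h(H, G) = ((H + G) + H)/4 = ((G + H) + H)/4 = (G + 2*H)/4 = H/2 + G/4)
Y(l) = l + 2*l**2 (Y(l) = (l**2 + l**2) + l = 2*l**2 + l = l + 2*l**2)
h(-9, 11)*(-117 + (-5*1 + Y(0))) = ((1/2)*(-9) + (1/4)*11)*(-117 + (-5*1 + 0*(1 + 2*0))) = (-9/2 + 11/4)*(-117 + (-5 + 0*(1 + 0))) = -7*(-117 + (-5 + 0*1))/4 = -7*(-117 + (-5 + 0))/4 = -7*(-117 - 5)/4 = -7/4*(-122) = 427/2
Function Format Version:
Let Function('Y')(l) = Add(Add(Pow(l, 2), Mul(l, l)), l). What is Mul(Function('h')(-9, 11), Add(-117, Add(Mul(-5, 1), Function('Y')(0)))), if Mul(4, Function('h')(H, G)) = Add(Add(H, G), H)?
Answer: Rational(427, 2) ≈ 213.50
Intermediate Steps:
Function('h')(H, G) = Add(Mul(Rational(1, 2), H), Mul(Rational(1, 4), G)) (Function('h')(H, G) = Mul(Rational(1, 4), Add(Add(H, G), H)) = Mul(Rational(1, 4), Add(Add(G, H), H)) = Mul(Rational(1, 4), Add(G, Mul(2, H))) = Add(Mul(Rational(1, 2), H), Mul(Rational(1, 4), G)))
Function('Y')(l) = Add(l, Mul(2, Pow(l, 2))) (Function('Y')(l) = Add(Add(Pow(l, 2), Pow(l, 2)), l) = Add(Mul(2, Pow(l, 2)), l) = Add(l, Mul(2, Pow(l, 2))))
Mul(Function('h')(-9, 11), Add(-117, Add(Mul(-5, 1), Function('Y')(0)))) = Mul(Add(Mul(Rational(1, 2), -9), Mul(Rational(1, 4), 11)), Add(-117, Add(Mul(-5, 1), Mul(0, Add(1, Mul(2, 0)))))) = Mul(Add(Rational(-9, 2), Rational(11, 4)), Add(-117, Add(-5, Mul(0, Add(1, 0))))) = Mul(Rational(-7, 4), Add(-117, Add(-5, Mul(0, 1)))) = Mul(Rational(-7, 4), Add(-117, Add(-5, 0))) = Mul(Rational(-7, 4), Add(-117, -5)) = Mul(Rational(-7, 4), -122) = Rational(427, 2)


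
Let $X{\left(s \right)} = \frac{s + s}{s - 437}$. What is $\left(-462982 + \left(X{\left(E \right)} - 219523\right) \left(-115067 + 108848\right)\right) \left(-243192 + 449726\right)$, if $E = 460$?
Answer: $281816013728530$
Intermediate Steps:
$X{\left(s \right)} = \frac{2 s}{-437 + s}$
$\left(-462982 + \left(X{\left(E \right)} - 219523\right) \left(-115067 + 108848\right)\right) \left(-243192 + 449726\right) = \left(-462982 + \left(2 \cdot 460 \frac{1}{-437 + 460} - 219523\right) \left(-115067 + 108848\right)\right) \left(-243192 + 449726\right) = \left(-462982 + \left(2 \cdot 460 \cdot \frac{1}{23} - 219523\right) \left(-6219\right)\right) 206534 = \left(-462982 + \left(40 - 219523\right) \left(-6219\right)\right) 206534 = \left(-462982 - -1364964777\right) 206534 = \left(-462982 + 1364964777\right) 206534 = 1364501795 \cdot 206534 = 281816013728530$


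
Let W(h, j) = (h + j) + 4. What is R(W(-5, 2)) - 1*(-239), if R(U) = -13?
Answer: 226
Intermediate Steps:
W(h, j) = 4 + h + j
R(W(-5, 2)) - 1*(-239) = -13 - 1*(-239) = -13 + 239 = 226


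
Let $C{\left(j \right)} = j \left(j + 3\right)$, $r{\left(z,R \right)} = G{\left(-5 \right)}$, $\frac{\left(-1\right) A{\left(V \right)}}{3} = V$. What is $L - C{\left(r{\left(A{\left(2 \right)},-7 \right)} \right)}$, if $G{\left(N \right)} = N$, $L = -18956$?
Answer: $-18966$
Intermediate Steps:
$A{\left(V \right)} = - 3 V$
$r{\left(z,R \right)} = -5$
$C{\left(j \right)} = j \left(3 + j\right)$
$L - C{\left(r{\left(A{\left(2 \right)},-7 \right)} \right)} = -18956 - - 5 \left(3 - 5\right) = -18956 - \left(-5\right) \left(-2\right) = -18956 - 10 = -18966$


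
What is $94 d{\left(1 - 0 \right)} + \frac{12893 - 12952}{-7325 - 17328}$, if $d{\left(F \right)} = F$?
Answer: $\frac{2317441}{24653} \approx 94.002$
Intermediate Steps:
$94 d{\left(1 - 0 \right)} + \frac{12893 - 12952}{-7325 - 17328} = 94 \left(1 - 0\right) + \frac{12893 - 12952}{-7325 - 17328} = 94 \left(1 + 0\right) - \frac{59}{-24653} = 94 \cdot 1 - - \frac{59}{24653} = 94 + \frac{59}{24653} = \frac{2317441}{24653}$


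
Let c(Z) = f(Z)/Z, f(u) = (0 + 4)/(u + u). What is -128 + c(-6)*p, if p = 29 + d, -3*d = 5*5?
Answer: -3425/27 ≈ -126.85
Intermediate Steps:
d = -25/3 (d = -5*5/3 = -⅓*25 = -25/3 ≈ -8.3333)
f(u) = 2/u (f(u) = 4/((2*u)) = 4*(1/(2*u)) = 2/u)
p = 62/3 (p = 29 - 25/3 = 62/3 ≈ 20.667)
c(Z) = 2/Z² (c(Z) = (2/Z)/Z = 2/Z²)
-128 + c(-6)*p = -128 + (2/(-6)²)*(62/3) = -128 + (2*(1/36))*(62/3) = -128 + (1/18)*(62/3) = -128 + 31/27 = -3425/27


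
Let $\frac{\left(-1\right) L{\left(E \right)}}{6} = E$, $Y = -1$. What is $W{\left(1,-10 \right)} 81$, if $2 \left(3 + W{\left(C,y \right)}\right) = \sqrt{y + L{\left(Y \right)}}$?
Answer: $-243 + 81 i \approx -243.0 + 81.0 i$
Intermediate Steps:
$L{\left(E \right)} = - 6 E$
$W{\left(C,y \right)} = -3 + \frac{\sqrt{6 + y}}{2}$ ($W{\left(C,y \right)} = -3 + \frac{\sqrt{y - -6}}{2} = -3 + \frac{\sqrt{y + 6}}{2} = -3 + \frac{\sqrt{6 + y}}{2}$)
$W{\left(1,-10 \right)} 81 = \left(-3 + \frac{\sqrt{6 - 10}}{2}\right) 81 = \left(-3 + \frac{\sqrt{-4}}{2}\right) 81 = \left(-3 + \frac{2 i}{2}\right) 81 = \left(-3 + i\right) 81 = -243 + 81 i$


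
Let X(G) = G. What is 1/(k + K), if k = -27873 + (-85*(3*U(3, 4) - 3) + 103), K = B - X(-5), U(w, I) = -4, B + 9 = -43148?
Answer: -1/69647 ≈ -1.4358e-5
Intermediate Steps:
B = -43157 (B = -9 - 43148 = -43157)
K = -43152 (K = -43157 - 1*(-5) = -43157 + 5 = -43152)
k = -26495 (k = -27873 + (-85*(3*(-4) - 3) + 103) = -27873 + (-85*(-12 - 3) + 103) = -27873 + (-85*(-15) + 103) = -27873 + (1275 + 103) = -27873 + 1378 = -26495)
1/(k + K) = 1/(-26495 - 43152) = 1/(-69647) = -1/69647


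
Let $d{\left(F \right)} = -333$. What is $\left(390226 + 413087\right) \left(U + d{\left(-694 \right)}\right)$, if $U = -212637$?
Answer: $-171081569610$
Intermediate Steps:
$\left(390226 + 413087\right) \left(U + d{\left(-694 \right)}\right) = \left(390226 + 413087\right) \left(-212637 - 333\right) = 803313 \left(-212970\right) = -171081569610$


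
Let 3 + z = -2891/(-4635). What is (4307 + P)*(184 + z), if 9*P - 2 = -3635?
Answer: 1971556492/2781 ≈ 7.0894e+5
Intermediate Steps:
z = -11014/4635 (z = -3 - 2891/(-4635) = -3 - 2891*(-1/4635) = -3 + 2891/4635 = -11014/4635 ≈ -2.3763)
P = -1211/3 (P = 2/9 + (⅑)*(-3635) = 2/9 - 3635/9 = -1211/3 ≈ -403.67)
(4307 + P)*(184 + z) = (4307 - 1211/3)*(184 - 11014/4635) = (11710/3)*(841826/4635) = 1971556492/2781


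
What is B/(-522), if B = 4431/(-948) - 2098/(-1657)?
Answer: 198269/30369496 ≈ 0.0065286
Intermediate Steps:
B = -1784421/523612 (B = 4431*(-1/948) - 2098*(-1/1657) = -1477/316 + 2098/1657 = -1784421/523612 ≈ -3.4079)
B/(-522) = -1784421/523612/(-522) = -1784421/523612*(-1/522) = 198269/30369496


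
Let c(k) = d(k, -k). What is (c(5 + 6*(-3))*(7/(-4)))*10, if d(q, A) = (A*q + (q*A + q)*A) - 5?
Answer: 44450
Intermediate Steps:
d(q, A) = -5 + A*q + A*(q + A*q) (d(q, A) = (A*q + (A*q + q)*A) - 5 = (A*q + (q + A*q)*A) - 5 = (A*q + A*(q + A*q)) - 5 = -5 + A*q + A*(q + A*q))
c(k) = -5 + k³ - 2*k² (c(k) = -5 + k*(-k)² + 2*(-k)*k = -5 + k*k² - 2*k² = -5 + k³ - 2*k²)
(c(5 + 6*(-3))*(7/(-4)))*10 = ((-5 + (5 + 6*(-3))³ - 2*(5 + 6*(-3))²)*(7/(-4)))*10 = ((-5 + (5 - 18)³ - 2*(5 - 18)²)*(7*(-¼)))*10 = ((-5 + (-13)³ - 2*(-13)²)*(-7/4))*10 = ((-5 - 2197 - 2*169)*(-7/4))*10 = ((-5 - 2197 - 338)*(-7/4))*10 = -2540*(-7/4)*10 = 4445*10 = 44450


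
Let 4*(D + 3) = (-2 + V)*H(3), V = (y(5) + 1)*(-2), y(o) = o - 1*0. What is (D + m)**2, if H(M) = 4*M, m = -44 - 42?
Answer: 17161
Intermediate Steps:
y(o) = o (y(o) = o + 0 = o)
m = -86
V = -12 (V = (5 + 1)*(-2) = 6*(-2) = -12)
D = -45 (D = -3 + ((-2 - 12)*(4*3))/4 = -3 + (-14*12)/4 = -3 + (1/4)*(-168) = -3 - 42 = -45)
(D + m)**2 = (-45 - 86)**2 = (-131)**2 = 17161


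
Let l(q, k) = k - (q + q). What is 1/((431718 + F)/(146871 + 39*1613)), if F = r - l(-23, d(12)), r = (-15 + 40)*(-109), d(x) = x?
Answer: 209778/428935 ≈ 0.48907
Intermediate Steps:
l(q, k) = k - 2*q
r = -2725 (r = 25*(-109) = -2725)
F = -2783 (F = -2725 - (12 - 2*(-23)) = -2725 - (12 + 46) = -2725 - 1*58 = -2725 - 58 = -2783)
1/((431718 + F)/(146871 + 39*1613)) = 1/((431718 - 2783)/(146871 + 39*1613)) = 1/(428935/(146871 + 62907)) = 1/(428935/209778) = 209778/428935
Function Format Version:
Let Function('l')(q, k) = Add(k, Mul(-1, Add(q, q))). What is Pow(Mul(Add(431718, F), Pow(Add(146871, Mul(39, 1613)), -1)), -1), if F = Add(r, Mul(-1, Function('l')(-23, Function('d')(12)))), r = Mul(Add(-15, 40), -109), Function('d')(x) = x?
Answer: Rational(209778, 428935) ≈ 0.48907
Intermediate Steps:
Function('l')(q, k) = Add(k, Mul(-2, q)) (Function('l')(q, k) = Add(k, Mul(-1, Mul(2, q))) = Add(k, Mul(-2, q)))
r = -2725 (r = Mul(25, -109) = -2725)
F = -2783 (F = Add(-2725, Mul(-1, Add(12, Mul(-2, -23)))) = Add(-2725, Mul(-1, Add(12, 46))) = Add(-2725, Mul(-1, 58)) = Add(-2725, -58) = -2783)
Pow(Mul(Add(431718, F), Pow(Add(146871, Mul(39, 1613)), -1)), -1) = Pow(Mul(Add(431718, -2783), Pow(Add(146871, Mul(39, 1613)), -1)), -1) = Pow(Mul(428935, Pow(Add(146871, 62907), -1)), -1) = Pow(Mul(428935, Pow(209778, -1)), -1) = Pow(Mul(428935, Rational(1, 209778)), -1) = Pow(Rational(428935, 209778), -1) = Rational(209778, 428935)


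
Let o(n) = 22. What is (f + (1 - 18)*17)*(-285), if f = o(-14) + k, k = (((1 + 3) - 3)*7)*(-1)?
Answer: 78090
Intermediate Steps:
k = -7 (k = ((4 - 3)*7)*(-1) = (1*7)*(-1) = 7*(-1) = -7)
f = 15 (f = 22 - 7 = 15)
(f + (1 - 18)*17)*(-285) = (15 + (1 - 18)*17)*(-285) = (15 - 17*17)*(-285) = (15 - 289)*(-285) = -274*(-285) = 78090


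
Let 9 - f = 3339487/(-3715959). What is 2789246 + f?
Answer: 10364760560032/3715959 ≈ 2.7893e+6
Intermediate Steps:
f = 36783118/3715959 (f = 9 - 3339487/(-3715959) = 9 - 3339487*(-1)/3715959 = 9 - 1*(-3339487/3715959) = 9 + 3339487/3715959 = 36783118/3715959 ≈ 9.8987)
2789246 + f = 2789246 + 36783118/3715959 = 10364760560032/3715959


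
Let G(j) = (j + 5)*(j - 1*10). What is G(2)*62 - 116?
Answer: -3588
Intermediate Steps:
G(j) = (-10 + j)*(5 + j) (G(j) = (5 + j)*(j - 10) = (5 + j)*(-10 + j) = (-10 + j)*(5 + j))
G(2)*62 - 116 = (-50 + 2² - 5*2)*62 - 116 = (-50 + 4 - 10)*62 - 116 = -56*62 - 116 = -3472 - 116 = -3588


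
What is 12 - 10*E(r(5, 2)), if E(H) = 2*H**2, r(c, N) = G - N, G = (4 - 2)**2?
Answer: -68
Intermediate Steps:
G = 4 (G = 2**2 = 4)
r(c, N) = 4 - N
12 - 10*E(r(5, 2)) = 12 - 20*(4 - 1*2)**2 = 12 - 20*(4 - 2)**2 = 12 - 20*2**2 = 12 - 20*4 = 12 - 10*8 = 12 - 80 = -68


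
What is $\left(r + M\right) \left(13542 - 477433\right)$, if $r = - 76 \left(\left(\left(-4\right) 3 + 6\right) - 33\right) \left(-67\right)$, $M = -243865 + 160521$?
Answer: $130785717412$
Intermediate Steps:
$M = -83344$
$r = -198588$ ($r = - 76 \left(\left(-12 + 6\right) - 33\right) \left(-67\right) = - 76 \left(-6 - 33\right) \left(-67\right) = - 76 \left(-39\right) \left(-67\right) = - \left(-2964\right) \left(-67\right) = \left(-1\right) 198588 = -198588$)
$\left(r + M\right) \left(13542 - 477433\right) = \left(-198588 - 83344\right) \left(13542 - 477433\right) = \left(-281932\right) \left(-463891\right) = 130785717412$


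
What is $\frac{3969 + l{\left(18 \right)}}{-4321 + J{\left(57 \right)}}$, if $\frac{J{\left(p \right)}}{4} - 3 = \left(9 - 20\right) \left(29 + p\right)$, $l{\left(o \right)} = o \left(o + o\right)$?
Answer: $- \frac{4617}{8093} \approx -0.57049$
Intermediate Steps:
$l{\left(o \right)} = 2 o^{2}$ ($l{\left(o \right)} = o 2 o = 2 o^{2}$)
$J{\left(p \right)} = -1264 - 44 p$ ($J{\left(p \right)} = 12 + 4 \left(9 - 20\right) \left(29 + p\right) = 12 + 4 \left(- 11 \left(29 + p\right)\right) = 12 + 4 \left(-319 - 11 p\right) = 12 - \left(1276 + 44 p\right) = -1264 - 44 p$)
$\frac{3969 + l{\left(18 \right)}}{-4321 + J{\left(57 \right)}} = \frac{3969 + 2 \cdot 18^{2}}{-4321 - 3772} = \frac{3969 + 2 \cdot 324}{-4321 - 3772} = \frac{3969 + 648}{-4321 - 3772} = \frac{4617}{-8093} = 4617 \left(- \frac{1}{8093}\right) = - \frac{4617}{8093}$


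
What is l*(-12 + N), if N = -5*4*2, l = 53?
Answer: -2756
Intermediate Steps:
N = -40 (N = -20*2 = -40)
l*(-12 + N) = 53*(-12 - 40) = 53*(-52) = -2756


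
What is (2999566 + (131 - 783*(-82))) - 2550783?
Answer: 513120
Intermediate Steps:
(2999566 + (131 - 783*(-82))) - 2550783 = (2999566 + (131 + 64206)) - 2550783 = (2999566 + 64337) - 2550783 = 3063903 - 2550783 = 513120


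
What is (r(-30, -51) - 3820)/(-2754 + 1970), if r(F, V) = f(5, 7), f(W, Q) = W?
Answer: 545/112 ≈ 4.8661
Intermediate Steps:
r(F, V) = 5
(r(-30, -51) - 3820)/(-2754 + 1970) = (5 - 3820)/(-2754 + 1970) = -3815/(-784) = -3815*(-1/784) = 545/112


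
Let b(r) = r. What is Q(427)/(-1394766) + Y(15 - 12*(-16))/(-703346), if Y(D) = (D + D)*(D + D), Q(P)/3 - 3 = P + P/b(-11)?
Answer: -439784990035/1798505659566 ≈ -0.24453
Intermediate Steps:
Q(P) = 9 + 30*P/11 (Q(P) = 9 + 3*(P + P/(-11)) = 9 + 3*(P + P*(-1/11)) = 9 + 3*(P - P/11) = 9 + 3*(10*P/11) = 9 + 30*P/11)
Y(D) = 4*D**2 (Y(D) = (2*D)*(2*D) = 4*D**2)
Q(427)/(-1394766) + Y(15 - 12*(-16))/(-703346) = (9 + (30/11)*427)/(-1394766) + (4*(15 - 12*(-16))**2)/(-703346) = (9 + 12810/11)*(-1/1394766) + (4*(15 + 192)**2)*(-1/703346) = (12909/11)*(-1/1394766) + (4*207**2)*(-1/703346) = -4303/5114142 + (4*42849)*(-1/703346) = -4303/5114142 + 171396*(-1/703346) = -4303/5114142 - 85698/351673 = -439784990035/1798505659566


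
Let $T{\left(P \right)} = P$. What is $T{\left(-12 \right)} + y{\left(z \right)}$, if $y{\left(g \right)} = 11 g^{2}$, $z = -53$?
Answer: $30887$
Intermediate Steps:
$T{\left(-12 \right)} + y{\left(z \right)} = -12 + 11 \left(-53\right)^{2} = -12 + 11 \cdot 2809 = -12 + 30899 = 30887$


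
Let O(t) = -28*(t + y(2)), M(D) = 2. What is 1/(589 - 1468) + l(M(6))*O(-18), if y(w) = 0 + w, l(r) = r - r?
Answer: -1/879 ≈ -0.0011377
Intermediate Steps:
l(r) = 0
y(w) = w
O(t) = -56 - 28*t (O(t) = -28*(t + 2) = -28*(2 + t) = -56 - 28*t)
1/(589 - 1468) + l(M(6))*O(-18) = 1/(589 - 1468) + 0*(-56 - 28*(-18)) = 1/(-879) + 0*(-56 + 504) = -1/879 + 0*448 = -1/879 + 0 = -1/879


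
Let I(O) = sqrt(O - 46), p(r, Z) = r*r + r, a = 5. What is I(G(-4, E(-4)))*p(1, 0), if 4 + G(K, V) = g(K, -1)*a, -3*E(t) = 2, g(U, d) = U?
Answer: 2*I*sqrt(70) ≈ 16.733*I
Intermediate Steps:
E(t) = -2/3 (E(t) = -1/3*2 = -2/3)
p(r, Z) = r + r**2 (p(r, Z) = r**2 + r = r + r**2)
G(K, V) = -4 + 5*K (G(K, V) = -4 + K*5 = -4 + 5*K)
I(O) = sqrt(-46 + O)
I(G(-4, E(-4)))*p(1, 0) = sqrt(-46 + (-4 + 5*(-4)))*(1*(1 + 1)) = sqrt(-46 + (-4 - 20))*(1*2) = sqrt(-46 - 24)*2 = sqrt(-70)*2 = (I*sqrt(70))*2 = 2*I*sqrt(70)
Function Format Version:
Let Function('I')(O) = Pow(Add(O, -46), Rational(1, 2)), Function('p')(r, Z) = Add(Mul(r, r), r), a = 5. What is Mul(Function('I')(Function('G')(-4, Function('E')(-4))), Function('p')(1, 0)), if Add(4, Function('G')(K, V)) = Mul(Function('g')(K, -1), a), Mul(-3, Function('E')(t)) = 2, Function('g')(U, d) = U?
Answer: Mul(2, I, Pow(70, Rational(1, 2))) ≈ Mul(16.733, I)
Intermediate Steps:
Function('E')(t) = Rational(-2, 3) (Function('E')(t) = Mul(Rational(-1, 3), 2) = Rational(-2, 3))
Function('p')(r, Z) = Add(r, Pow(r, 2)) (Function('p')(r, Z) = Add(Pow(r, 2), r) = Add(r, Pow(r, 2)))
Function('G')(K, V) = Add(-4, Mul(5, K)) (Function('G')(K, V) = Add(-4, Mul(K, 5)) = Add(-4, Mul(5, K)))
Function('I')(O) = Pow(Add(-46, O), Rational(1, 2))
Mul(Function('I')(Function('G')(-4, Function('E')(-4))), Function('p')(1, 0)) = Mul(Pow(Add(-46, Add(-4, Mul(5, -4))), Rational(1, 2)), Mul(1, Add(1, 1))) = Mul(Pow(Add(-46, Add(-4, -20)), Rational(1, 2)), Mul(1, 2)) = Mul(Pow(Add(-46, -24), Rational(1, 2)), 2) = Mul(Pow(-70, Rational(1, 2)), 2) = Mul(Mul(I, Pow(70, Rational(1, 2))), 2) = Mul(2, I, Pow(70, Rational(1, 2)))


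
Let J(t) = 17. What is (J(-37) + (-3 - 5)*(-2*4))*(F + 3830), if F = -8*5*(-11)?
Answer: 345870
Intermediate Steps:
F = 440 (F = -40*(-11) = 440)
(J(-37) + (-3 - 5)*(-2*4))*(F + 3830) = (17 + (-3 - 5)*(-2*4))*(440 + 3830) = (17 - 8*(-8))*4270 = (17 + 64)*4270 = 81*4270 = 345870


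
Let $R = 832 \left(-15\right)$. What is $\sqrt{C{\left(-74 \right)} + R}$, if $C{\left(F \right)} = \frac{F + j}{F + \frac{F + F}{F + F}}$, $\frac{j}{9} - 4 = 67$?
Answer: $\frac{i \sqrt{66547165}}{73} \approx 111.75 i$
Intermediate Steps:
$R = -12480$
$j = 639$ ($j = 36 + 9 \cdot 67 = 36 + 603 = 639$)
$C{\left(F \right)} = \frac{639 + F}{1 + F}$ ($C{\left(F \right)} = \frac{F + 639}{F + \frac{F + F}{F + F}} = \frac{639 + F}{F + \frac{2 F}{2 F}} = \frac{639 + F}{F + 2 F \frac{1}{2 F}} = \frac{639 + F}{F + 1} = \frac{639 + F}{1 + F}$)
$\sqrt{C{\left(-74 \right)} + R} = \sqrt{\frac{639 - 74}{1 - 74} - 12480} = \sqrt{\frac{1}{-73} \cdot 565 - 12480} = \sqrt{\left(- \frac{1}{73}\right) 565 - 12480} = \sqrt{- \frac{565}{73} - 12480} = \sqrt{- \frac{911605}{73}} = \frac{i \sqrt{66547165}}{73}$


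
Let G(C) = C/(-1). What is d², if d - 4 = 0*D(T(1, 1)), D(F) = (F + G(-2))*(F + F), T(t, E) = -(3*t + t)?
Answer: 16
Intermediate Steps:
G(C) = -C (G(C) = C*(-1) = -C)
T(t, E) = -4*t
D(F) = 2*F*(2 + F) (D(F) = (F - 1*(-2))*(F + F) = (F + 2)*(2*F) = (2 + F)*(2*F) = 2*F*(2 + F))
d = 4 (d = 4 + 0*(2*(-4*1)*(2 - 4*1)) = 4 + 0*(2*(-4)*(2 - 4)) = 4 + 0*(2*(-4)*(-2)) = 4 + 0*16 = 4 + 0 = 4)
d² = 4² = 16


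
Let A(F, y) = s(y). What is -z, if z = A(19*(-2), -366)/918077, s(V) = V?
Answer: 366/918077 ≈ 0.00039866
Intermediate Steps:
A(F, y) = y
z = -366/918077 ≈ -0.00039866
-z = -1*(-366/918077) = 366/918077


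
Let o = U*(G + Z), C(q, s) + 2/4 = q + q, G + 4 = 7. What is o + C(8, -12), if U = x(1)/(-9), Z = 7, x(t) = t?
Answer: 259/18 ≈ 14.389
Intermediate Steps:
G = 3 (G = -4 + 7 = 3)
C(q, s) = -1/2 + 2*q (C(q, s) = -1/2 + (q + q) = -1/2 + 2*q)
U = -1/9 (U = 1/(-9) = 1*(-1/9) = -1/9 ≈ -0.11111)
o = -10/9 (o = -(3 + 7)/9 = -1/9*10 = -10/9 ≈ -1.1111)
o + C(8, -12) = -10/9 + (-1/2 + 2*8) = -10/9 + (-1/2 + 16) = -10/9 + 31/2 = 259/18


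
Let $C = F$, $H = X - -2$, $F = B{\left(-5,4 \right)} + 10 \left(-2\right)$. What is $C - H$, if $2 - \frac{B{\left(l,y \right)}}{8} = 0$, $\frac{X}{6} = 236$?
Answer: $-1422$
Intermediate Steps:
$X = 1416$ ($X = 6 \cdot 236 = 1416$)
$B{\left(l,y \right)} = 16$ ($B{\left(l,y \right)} = 16 - 0 = 16 + 0 = 16$)
$F = -4$ ($F = 16 + 10 \left(-2\right) = 16 - 20 = -4$)
$H = 1418$ ($H = 1416 - -2 = 1416 + 2 = 1418$)
$C = -4$
$C - H = -4 - 1418 = -1422$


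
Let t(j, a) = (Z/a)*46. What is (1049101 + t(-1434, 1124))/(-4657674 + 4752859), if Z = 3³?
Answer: 589595383/53493970 ≈ 11.022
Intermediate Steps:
Z = 27
t(j, a) = 1242/a (t(j, a) = (27/a)*46 = 1242/a)
(1049101 + t(-1434, 1124))/(-4657674 + 4752859) = (1049101 + 1242/1124)/(-4657674 + 4752859) = (1049101 + 1242*(1/1124))/95185 = (1049101 + 621/562)*(1/95185) = (589595383/562)*(1/95185) = 589595383/53493970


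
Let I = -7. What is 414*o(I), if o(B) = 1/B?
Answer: -414/7 ≈ -59.143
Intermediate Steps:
414*o(I) = 414/(-7) = 414*(-1/7) = -414/7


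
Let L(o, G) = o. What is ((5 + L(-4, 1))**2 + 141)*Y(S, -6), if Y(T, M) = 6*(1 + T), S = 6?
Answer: 5964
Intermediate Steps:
Y(T, M) = 6 + 6*T
((5 + L(-4, 1))**2 + 141)*Y(S, -6) = ((5 - 4)**2 + 141)*(6 + 6*6) = (1**2 + 141)*(6 + 36) = (1 + 141)*42 = 142*42 = 5964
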